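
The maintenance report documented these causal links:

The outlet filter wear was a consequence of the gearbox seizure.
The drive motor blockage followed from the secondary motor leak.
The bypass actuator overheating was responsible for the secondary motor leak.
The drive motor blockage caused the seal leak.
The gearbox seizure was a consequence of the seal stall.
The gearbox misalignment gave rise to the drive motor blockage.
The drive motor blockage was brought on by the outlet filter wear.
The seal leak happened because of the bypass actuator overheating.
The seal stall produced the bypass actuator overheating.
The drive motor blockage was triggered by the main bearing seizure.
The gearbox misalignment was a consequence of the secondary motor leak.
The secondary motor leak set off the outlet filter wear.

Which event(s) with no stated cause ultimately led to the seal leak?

Tracing upstream from the seal leak: the seal leak ← the bypass actuator overheating ← the seal stall.
A separate upstream branch: the seal leak ← the drive motor blockage ← the main bearing seizure.
Each of those chain origins has no stated cause.

the main bearing seizure, the seal stall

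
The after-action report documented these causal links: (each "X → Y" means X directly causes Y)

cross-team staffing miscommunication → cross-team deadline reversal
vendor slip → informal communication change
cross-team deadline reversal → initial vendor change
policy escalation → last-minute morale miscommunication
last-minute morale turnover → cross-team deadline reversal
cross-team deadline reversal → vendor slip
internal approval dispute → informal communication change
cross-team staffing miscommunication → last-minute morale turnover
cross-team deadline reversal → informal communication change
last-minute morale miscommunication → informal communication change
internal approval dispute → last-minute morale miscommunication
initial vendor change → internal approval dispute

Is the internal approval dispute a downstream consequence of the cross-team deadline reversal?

Yes

There is a causal chain: the cross-team deadline reversal → the initial vendor change → the internal approval dispute.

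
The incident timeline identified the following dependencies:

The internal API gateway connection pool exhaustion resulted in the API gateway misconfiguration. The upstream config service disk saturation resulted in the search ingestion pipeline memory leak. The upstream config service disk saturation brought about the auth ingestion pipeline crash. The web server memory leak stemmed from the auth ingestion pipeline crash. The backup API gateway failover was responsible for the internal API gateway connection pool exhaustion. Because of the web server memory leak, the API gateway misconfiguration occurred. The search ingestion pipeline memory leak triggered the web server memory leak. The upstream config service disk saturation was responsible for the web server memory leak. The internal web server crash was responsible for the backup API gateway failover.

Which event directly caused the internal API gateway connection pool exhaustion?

Upstream contributors include the internal web server crash, but only the backup API gateway failover feeds directly into the internal API gateway connection pool exhaustion.

the backup API gateway failover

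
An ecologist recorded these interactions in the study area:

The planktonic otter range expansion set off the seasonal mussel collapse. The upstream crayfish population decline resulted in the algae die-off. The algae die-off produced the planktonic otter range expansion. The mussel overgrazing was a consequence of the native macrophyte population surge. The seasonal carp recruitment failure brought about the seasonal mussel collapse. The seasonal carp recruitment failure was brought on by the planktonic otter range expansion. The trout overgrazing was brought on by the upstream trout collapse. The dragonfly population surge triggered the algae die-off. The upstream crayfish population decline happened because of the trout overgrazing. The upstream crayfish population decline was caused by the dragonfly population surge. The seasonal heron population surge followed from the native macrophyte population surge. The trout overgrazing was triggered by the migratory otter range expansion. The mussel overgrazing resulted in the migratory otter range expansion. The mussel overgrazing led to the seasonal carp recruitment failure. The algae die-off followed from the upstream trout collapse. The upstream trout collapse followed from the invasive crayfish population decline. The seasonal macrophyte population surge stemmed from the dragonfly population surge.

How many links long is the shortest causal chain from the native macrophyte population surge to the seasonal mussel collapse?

3

Shortest chain: the native macrophyte population surge → the mussel overgrazing → the seasonal carp recruitment failure → the seasonal mussel collapse.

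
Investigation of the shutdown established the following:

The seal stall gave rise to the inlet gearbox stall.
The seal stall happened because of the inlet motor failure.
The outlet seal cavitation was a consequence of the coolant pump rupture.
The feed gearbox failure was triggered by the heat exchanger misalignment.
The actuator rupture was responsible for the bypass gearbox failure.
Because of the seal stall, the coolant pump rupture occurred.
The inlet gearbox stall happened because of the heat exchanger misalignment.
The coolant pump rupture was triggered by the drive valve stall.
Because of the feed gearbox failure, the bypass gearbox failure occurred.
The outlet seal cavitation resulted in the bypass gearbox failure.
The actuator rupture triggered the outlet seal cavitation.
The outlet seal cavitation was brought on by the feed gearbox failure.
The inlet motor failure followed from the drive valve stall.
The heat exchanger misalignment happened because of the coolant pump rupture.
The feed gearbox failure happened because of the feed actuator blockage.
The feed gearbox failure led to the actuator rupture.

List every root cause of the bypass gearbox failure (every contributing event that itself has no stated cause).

the drive valve stall, the feed actuator blockage

Tracing upstream from the bypass gearbox failure: the bypass gearbox failure ← the outlet seal cavitation ← the coolant pump rupture ← the drive valve stall.
A separate upstream branch: the bypass gearbox failure ← the feed gearbox failure ← the feed actuator blockage.
Each of those chain origins has no stated cause.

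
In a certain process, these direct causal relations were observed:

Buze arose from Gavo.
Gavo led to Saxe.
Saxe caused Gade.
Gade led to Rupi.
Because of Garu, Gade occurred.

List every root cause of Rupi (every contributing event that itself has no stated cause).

Garu, Gavo

Tracing upstream from Rupi: Rupi ← Gade ← Garu.
A separate upstream branch: Rupi ← Gade ← Saxe ← Gavo.
Each of those chain origins has no stated cause.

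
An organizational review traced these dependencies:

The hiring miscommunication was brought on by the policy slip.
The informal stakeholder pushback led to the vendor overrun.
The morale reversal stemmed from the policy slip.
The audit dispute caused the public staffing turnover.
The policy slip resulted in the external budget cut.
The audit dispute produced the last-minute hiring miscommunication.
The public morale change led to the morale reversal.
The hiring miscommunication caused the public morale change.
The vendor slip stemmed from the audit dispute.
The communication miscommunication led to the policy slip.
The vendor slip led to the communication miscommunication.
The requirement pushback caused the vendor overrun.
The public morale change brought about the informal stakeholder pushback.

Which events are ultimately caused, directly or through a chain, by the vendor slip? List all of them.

Direct effects: the communication miscommunication.
2 steps out: the policy slip.
3 steps out: the hiring miscommunication, the morale reversal, the external budget cut.
4 steps out: the public morale change.
5 steps out: the informal stakeholder pushback.
6 steps out: the vendor overrun.
Not reachable from it: the audit dispute, the public staffing turnover, the last-minute hiring miscommunication, the requirement pushback.

the communication miscommunication, the external budget cut, the hiring miscommunication, the informal stakeholder pushback, the morale reversal, the policy slip, the public morale change, the vendor overrun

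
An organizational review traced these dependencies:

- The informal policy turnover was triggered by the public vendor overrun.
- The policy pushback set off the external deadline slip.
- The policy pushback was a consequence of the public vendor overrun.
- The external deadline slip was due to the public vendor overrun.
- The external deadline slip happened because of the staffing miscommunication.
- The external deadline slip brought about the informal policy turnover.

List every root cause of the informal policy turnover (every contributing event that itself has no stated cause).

Tracing upstream from the informal policy turnover: the informal policy turnover ← the external deadline slip ← the staffing miscommunication.
A separate upstream branch: the informal policy turnover ← the public vendor overrun.
Each of those chain origins has no stated cause.

the public vendor overrun, the staffing miscommunication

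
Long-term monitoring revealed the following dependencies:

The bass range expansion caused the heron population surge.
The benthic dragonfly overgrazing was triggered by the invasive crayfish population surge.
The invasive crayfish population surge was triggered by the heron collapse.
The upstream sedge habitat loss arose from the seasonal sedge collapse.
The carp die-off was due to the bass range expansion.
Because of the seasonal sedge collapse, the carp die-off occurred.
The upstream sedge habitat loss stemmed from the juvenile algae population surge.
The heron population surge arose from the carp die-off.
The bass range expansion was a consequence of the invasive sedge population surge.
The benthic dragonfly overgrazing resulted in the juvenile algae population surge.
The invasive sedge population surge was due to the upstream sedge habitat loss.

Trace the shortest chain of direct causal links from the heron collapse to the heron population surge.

the heron collapse → the invasive crayfish population surge
the invasive crayfish population surge → the benthic dragonfly overgrazing
the benthic dragonfly overgrazing → the juvenile algae population surge
the juvenile algae population surge → the upstream sedge habitat loss
the upstream sedge habitat loss → the invasive sedge population surge
the invasive sedge population surge → the bass range expansion
the bass range expansion → the heron population surge
Length: 7 steps.

the heron collapse → the invasive crayfish population surge → the benthic dragonfly overgrazing → the juvenile algae population surge → the upstream sedge habitat loss → the invasive sedge population surge → the bass range expansion → the heron population surge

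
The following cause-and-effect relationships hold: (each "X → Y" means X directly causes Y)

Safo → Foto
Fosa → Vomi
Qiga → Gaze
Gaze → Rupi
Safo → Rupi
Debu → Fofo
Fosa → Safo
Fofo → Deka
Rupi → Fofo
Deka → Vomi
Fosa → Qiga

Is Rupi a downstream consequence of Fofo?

No

Fofo leads to Deka, Vomi; Rupi is not among them.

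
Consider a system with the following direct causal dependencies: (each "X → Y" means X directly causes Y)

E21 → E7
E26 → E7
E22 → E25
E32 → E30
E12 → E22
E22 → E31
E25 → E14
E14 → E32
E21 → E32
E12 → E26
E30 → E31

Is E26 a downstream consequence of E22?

No

E22 leads to E25, E14, E32, E30, E31; E26 is not among them.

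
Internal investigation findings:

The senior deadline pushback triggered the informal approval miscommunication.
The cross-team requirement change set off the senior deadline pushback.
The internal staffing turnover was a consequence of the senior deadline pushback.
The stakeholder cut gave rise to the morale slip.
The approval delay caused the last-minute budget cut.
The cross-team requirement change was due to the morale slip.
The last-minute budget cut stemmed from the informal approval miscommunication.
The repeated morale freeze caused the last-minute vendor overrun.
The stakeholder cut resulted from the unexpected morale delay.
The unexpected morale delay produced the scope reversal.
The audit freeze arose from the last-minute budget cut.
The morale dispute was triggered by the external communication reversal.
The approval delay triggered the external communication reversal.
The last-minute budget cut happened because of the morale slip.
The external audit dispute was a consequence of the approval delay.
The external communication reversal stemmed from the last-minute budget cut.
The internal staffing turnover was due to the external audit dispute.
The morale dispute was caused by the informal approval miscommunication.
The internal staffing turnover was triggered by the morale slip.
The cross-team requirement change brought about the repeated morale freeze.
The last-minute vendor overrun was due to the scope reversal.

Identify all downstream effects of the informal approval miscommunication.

Direct effects: the last-minute budget cut, the morale dispute.
2 steps out: the external communication reversal, the audit freeze.
Not reachable from it: the unexpected morale delay, the stakeholder cut, the morale slip, the approval delay, the cross-team requirement change, the senior deadline pushback, the scope reversal, the repeated morale freeze, the external audit dispute, the last-minute vendor overrun, the internal staffing turnover.

the audit freeze, the external communication reversal, the last-minute budget cut, the morale dispute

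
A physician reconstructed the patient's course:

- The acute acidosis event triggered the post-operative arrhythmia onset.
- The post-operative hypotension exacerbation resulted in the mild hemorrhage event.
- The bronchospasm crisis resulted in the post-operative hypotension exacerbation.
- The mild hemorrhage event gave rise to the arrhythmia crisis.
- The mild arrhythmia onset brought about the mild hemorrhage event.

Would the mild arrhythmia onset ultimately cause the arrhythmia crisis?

Yes

There is a causal chain: the mild arrhythmia onset → the mild hemorrhage event → the arrhythmia crisis.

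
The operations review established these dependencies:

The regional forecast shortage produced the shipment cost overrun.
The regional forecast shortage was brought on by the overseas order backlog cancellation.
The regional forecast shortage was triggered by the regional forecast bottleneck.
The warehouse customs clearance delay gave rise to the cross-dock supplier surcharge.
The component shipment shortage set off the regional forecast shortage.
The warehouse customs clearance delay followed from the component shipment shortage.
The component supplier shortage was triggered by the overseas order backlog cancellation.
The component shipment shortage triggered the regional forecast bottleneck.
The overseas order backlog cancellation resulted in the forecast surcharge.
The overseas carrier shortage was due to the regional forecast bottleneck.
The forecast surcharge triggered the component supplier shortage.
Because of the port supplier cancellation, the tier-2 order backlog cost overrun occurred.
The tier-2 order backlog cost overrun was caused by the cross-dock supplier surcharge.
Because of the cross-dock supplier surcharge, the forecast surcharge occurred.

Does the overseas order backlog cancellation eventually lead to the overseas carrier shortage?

The overseas order backlog cancellation leads to the regional forecast shortage, the forecast surcharge, the shipment cost overrun, the component supplier shortage; the overseas carrier shortage is not among them.

No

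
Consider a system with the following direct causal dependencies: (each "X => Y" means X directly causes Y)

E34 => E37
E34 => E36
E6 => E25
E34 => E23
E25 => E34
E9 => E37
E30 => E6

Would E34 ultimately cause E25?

E34 leads to E23, E36, E37; E25 is not among them.

No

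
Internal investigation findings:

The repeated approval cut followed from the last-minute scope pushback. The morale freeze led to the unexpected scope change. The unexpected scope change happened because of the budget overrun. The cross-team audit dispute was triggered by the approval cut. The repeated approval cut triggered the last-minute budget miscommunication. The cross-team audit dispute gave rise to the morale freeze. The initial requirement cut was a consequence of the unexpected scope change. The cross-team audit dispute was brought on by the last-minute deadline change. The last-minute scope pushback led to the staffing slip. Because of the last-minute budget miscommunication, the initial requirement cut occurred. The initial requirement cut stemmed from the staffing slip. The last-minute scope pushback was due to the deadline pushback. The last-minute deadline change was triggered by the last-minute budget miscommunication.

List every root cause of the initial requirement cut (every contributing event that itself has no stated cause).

Tracing upstream from the initial requirement cut: the initial requirement cut ← the staffing slip ← the last-minute scope pushback ← the deadline pushback.
A separate upstream branch: the initial requirement cut ← the unexpected scope change ← the morale freeze ← the cross-team audit dispute ← the approval cut.
A separate upstream branch: the initial requirement cut ← the unexpected scope change ← the budget overrun.
Each of those chain origins has no stated cause.

the approval cut, the budget overrun, the deadline pushback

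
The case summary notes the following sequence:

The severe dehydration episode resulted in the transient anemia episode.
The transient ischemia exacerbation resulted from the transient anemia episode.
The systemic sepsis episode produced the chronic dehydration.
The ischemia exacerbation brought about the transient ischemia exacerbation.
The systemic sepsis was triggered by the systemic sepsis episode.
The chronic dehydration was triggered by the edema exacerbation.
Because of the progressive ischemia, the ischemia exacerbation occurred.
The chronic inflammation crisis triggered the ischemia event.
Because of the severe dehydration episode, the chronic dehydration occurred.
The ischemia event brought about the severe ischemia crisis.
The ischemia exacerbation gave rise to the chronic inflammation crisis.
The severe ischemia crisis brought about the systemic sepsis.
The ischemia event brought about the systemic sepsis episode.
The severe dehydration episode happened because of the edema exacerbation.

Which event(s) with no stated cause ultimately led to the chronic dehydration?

the edema exacerbation, the progressive ischemia

Tracing upstream from the chronic dehydration: the chronic dehydration ← the edema exacerbation.
A separate upstream branch: the chronic dehydration ← the systemic sepsis episode ← the ischemia event ← the chronic inflammation crisis ← the ischemia exacerbation ← the progressive ischemia.
Each of those chain origins has no stated cause.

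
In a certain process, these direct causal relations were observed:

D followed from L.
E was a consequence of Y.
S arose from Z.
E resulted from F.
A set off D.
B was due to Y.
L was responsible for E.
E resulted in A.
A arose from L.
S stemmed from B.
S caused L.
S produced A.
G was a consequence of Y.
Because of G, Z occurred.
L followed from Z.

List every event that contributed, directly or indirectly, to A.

B, E, F, G, L, S, Y, Z

Immediate causes of A: S, L, E.
Further upstream: Y, G, Z, B, F.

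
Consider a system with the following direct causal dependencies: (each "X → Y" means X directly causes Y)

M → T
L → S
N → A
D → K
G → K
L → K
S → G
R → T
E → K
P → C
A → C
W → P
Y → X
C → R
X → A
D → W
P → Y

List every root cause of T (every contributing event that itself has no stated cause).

D, M, N

Tracing upstream from T: T ← R ← C ← A ← N.
A separate upstream branch: T ← R ← C ← P ← W ← D.
A separate upstream branch: T ← M.
Each of those chain origins has no stated cause.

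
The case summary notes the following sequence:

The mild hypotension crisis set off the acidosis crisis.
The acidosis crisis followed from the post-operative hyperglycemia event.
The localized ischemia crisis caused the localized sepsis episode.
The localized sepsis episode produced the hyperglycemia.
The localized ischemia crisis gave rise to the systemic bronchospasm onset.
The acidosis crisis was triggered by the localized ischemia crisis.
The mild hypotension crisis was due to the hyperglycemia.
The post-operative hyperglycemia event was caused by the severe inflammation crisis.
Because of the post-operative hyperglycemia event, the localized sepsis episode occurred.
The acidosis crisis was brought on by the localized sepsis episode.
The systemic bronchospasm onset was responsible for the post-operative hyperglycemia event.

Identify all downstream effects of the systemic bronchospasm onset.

Direct effects: the post-operative hyperglycemia event.
2 steps out: the localized sepsis episode, the acidosis crisis.
3 steps out: the hyperglycemia.
4 steps out: the mild hypotension crisis.
Not reachable from it: the localized ischemia crisis, the severe inflammation crisis.

the acidosis crisis, the hyperglycemia, the localized sepsis episode, the mild hypotension crisis, the post-operative hyperglycemia event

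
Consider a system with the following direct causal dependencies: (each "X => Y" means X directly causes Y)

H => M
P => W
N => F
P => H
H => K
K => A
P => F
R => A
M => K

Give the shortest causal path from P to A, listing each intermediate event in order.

P → H
H → K
K → A
Length: 3 steps.

P → H → K → A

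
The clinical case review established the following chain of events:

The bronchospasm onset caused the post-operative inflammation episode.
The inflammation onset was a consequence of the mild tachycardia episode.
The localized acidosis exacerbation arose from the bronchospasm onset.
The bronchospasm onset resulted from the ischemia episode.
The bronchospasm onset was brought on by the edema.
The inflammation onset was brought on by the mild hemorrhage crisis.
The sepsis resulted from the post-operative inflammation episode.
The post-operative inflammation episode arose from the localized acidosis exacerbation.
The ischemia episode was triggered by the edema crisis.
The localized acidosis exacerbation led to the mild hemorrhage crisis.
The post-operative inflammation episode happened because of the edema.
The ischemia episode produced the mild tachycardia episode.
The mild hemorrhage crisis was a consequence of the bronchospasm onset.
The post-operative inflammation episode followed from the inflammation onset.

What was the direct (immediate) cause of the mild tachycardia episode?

Upstream contributors include the edema crisis, but only the ischemia episode feeds directly into the mild tachycardia episode.

the ischemia episode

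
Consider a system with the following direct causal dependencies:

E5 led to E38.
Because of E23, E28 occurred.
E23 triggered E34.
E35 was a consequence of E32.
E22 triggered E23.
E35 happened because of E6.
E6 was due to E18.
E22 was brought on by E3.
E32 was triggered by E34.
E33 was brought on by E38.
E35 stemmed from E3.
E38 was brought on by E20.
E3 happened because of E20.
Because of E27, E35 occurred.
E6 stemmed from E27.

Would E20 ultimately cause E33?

Yes

There is a causal chain: E20 → E38 → E33.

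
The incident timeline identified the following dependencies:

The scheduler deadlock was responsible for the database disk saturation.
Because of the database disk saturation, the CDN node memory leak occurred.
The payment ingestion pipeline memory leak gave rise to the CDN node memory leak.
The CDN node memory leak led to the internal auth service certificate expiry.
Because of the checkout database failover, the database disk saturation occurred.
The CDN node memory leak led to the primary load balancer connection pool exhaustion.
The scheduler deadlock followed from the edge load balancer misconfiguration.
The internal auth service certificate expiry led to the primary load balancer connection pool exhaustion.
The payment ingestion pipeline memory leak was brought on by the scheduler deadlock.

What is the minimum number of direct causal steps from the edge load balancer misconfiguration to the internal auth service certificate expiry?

Shortest chain: the edge load balancer misconfiguration → the scheduler deadlock → the payment ingestion pipeline memory leak → the CDN node memory leak → the internal auth service certificate expiry.

4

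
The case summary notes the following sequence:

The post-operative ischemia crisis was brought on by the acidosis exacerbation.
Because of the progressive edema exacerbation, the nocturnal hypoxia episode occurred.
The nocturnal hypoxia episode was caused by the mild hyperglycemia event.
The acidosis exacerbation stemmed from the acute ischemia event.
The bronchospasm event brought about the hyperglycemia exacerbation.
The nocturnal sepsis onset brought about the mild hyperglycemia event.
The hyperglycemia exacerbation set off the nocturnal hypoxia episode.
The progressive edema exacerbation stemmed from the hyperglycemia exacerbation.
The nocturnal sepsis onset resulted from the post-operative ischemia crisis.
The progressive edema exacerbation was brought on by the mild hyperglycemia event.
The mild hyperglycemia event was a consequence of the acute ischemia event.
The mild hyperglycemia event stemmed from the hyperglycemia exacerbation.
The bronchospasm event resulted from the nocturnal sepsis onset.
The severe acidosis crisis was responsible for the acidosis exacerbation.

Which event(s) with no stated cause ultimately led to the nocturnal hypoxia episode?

the acute ischemia event, the severe acidosis crisis

Tracing upstream from the nocturnal hypoxia episode: the nocturnal hypoxia episode ← the mild hyperglycemia event ← the nocturnal sepsis onset ← the post-operative ischemia crisis ← the acidosis exacerbation ← the severe acidosis crisis.
A separate upstream branch: the nocturnal hypoxia episode ← the mild hyperglycemia event ← the acute ischemia event.
Each of those chain origins has no stated cause.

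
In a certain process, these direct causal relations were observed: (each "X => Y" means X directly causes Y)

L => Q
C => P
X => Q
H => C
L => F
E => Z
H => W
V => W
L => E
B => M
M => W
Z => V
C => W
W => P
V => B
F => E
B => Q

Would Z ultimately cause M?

Yes

There is a causal chain: Z → V → B → M.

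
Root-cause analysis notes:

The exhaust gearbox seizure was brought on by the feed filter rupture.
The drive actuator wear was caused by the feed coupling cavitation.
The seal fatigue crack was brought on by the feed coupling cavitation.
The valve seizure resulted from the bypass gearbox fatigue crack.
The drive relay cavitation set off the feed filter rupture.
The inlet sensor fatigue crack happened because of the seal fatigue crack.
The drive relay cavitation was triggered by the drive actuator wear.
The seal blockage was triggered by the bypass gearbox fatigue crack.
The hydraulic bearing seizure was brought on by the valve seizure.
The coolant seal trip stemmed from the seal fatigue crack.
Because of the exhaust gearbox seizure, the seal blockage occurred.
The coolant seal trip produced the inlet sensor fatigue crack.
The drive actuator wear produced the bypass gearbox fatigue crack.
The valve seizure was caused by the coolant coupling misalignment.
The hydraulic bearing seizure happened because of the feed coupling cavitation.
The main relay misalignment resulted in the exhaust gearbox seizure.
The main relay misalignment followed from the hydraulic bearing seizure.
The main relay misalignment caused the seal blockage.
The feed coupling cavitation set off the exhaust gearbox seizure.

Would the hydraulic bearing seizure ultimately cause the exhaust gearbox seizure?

There is a causal chain: the hydraulic bearing seizure → the main relay misalignment → the exhaust gearbox seizure.

Yes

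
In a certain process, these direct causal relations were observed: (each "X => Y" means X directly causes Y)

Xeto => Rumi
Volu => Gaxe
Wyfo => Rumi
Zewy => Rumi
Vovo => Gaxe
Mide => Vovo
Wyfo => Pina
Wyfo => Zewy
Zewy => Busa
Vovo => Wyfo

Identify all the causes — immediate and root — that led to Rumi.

Mide, Vovo, Wyfo, Xeto, Zewy

Immediate causes of Rumi: Xeto, Wyfo, Zewy.
Further upstream: Mide, Vovo.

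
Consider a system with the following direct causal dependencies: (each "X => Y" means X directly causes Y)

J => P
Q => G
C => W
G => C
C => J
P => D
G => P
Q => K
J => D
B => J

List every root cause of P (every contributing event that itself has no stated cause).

B, Q

Tracing upstream from P: P ← G ← Q.
A separate upstream branch: P ← J ← B.
Each of those chain origins has no stated cause.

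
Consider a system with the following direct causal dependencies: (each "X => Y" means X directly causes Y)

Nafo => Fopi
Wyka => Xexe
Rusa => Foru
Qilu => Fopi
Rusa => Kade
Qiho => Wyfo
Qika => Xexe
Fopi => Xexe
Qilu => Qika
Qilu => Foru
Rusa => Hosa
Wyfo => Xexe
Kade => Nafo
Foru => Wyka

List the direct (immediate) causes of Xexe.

Fopi, Qika, Wyfo, Wyka

Upstream contributors include Rusa, Qilu, Qiho, Kade, Foru, Nafo, but only Fopi, Qika, Wyfo, Wyka feed directly into Xexe.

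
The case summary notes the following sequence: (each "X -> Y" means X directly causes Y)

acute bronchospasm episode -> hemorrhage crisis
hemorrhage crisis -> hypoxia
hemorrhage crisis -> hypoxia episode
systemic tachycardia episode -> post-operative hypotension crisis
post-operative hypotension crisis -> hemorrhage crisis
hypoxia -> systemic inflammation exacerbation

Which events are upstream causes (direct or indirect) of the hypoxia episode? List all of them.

the acute bronchospasm episode, the hemorrhage crisis, the post-operative hypotension crisis, the systemic tachycardia episode

Immediate cause of the hypoxia episode: the hemorrhage crisis.
Further upstream: the systemic tachycardia episode, the post-operative hypotension crisis, the acute bronchospasm episode.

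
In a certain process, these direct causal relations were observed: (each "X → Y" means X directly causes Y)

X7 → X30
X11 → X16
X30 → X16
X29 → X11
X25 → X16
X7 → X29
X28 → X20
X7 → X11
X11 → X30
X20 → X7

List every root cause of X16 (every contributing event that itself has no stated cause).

Tracing upstream from X16: X16 ← X11 ← X7 ← X20 ← X28.
A separate upstream branch: X16 ← X25.
Each of those chain origins has no stated cause.

X25, X28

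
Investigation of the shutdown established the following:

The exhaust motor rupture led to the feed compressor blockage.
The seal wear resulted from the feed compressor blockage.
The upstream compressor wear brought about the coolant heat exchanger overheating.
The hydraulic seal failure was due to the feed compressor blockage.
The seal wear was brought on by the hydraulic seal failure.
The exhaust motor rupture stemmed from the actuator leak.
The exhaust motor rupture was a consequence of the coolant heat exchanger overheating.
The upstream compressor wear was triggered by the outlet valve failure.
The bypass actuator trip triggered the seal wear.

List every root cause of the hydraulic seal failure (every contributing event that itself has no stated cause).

Tracing upstream from the hydraulic seal failure: the hydraulic seal failure ← the feed compressor blockage ← the exhaust motor rupture ← the coolant heat exchanger overheating ← the upstream compressor wear ← the outlet valve failure.
A separate upstream branch: the hydraulic seal failure ← the feed compressor blockage ← the exhaust motor rupture ← the actuator leak.
Each of those chain origins has no stated cause.

the actuator leak, the outlet valve failure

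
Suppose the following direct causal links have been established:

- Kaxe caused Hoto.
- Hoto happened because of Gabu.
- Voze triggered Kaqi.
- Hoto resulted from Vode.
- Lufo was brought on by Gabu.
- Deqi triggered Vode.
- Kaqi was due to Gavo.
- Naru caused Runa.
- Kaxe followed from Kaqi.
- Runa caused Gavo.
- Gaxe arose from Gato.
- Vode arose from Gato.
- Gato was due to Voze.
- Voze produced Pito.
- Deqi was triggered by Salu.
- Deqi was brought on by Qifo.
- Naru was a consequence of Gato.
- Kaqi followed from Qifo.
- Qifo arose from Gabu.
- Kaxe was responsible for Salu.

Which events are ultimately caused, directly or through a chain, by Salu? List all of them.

Deqi, Hoto, Vode

Direct effects: Deqi.
2 steps out: Vode.
3 steps out: Hoto.
Not reachable from it: Voze, Pito, Gato, Naru, Runa, Gabu, Gavo, Lufo, Qifo, Gaxe, Kaqi, Kaxe.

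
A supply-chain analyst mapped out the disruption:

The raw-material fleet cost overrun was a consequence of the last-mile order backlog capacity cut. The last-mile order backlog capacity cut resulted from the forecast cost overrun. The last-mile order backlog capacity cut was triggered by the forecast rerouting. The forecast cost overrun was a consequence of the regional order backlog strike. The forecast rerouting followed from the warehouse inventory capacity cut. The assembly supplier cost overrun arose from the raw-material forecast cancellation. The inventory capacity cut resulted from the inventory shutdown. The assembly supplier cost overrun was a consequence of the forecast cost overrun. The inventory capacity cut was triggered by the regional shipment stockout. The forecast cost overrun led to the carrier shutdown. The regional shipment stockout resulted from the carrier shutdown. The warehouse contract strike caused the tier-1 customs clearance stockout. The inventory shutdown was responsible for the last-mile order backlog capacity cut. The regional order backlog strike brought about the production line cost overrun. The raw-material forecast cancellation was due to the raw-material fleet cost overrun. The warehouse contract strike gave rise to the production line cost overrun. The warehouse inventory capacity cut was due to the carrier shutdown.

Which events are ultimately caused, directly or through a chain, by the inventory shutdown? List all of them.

Direct effects: the last-mile order backlog capacity cut, the inventory capacity cut.
2 steps out: the raw-material fleet cost overrun.
3 steps out: the raw-material forecast cancellation.
4 steps out: the assembly supplier cost overrun.
Not reachable from it: the regional order backlog strike, the warehouse contract strike, the production line cost overrun, the forecast cost overrun, the carrier shutdown, the tier-1 customs clearance stockout, the warehouse inventory capacity cut, the regional shipment stockout, the forecast rerouting.

the assembly supplier cost overrun, the inventory capacity cut, the last-mile order backlog capacity cut, the raw-material fleet cost overrun, the raw-material forecast cancellation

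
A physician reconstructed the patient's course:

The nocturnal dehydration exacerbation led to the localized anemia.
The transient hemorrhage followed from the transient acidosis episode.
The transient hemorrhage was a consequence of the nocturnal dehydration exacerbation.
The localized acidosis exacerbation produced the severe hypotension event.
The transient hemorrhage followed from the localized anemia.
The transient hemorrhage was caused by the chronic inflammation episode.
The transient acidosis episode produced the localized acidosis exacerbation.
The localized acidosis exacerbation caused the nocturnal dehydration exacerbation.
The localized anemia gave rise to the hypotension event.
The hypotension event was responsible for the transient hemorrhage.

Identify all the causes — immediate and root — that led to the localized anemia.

the localized acidosis exacerbation, the nocturnal dehydration exacerbation, the transient acidosis episode

Immediate cause of the localized anemia: the nocturnal dehydration exacerbation.
Further upstream: the transient acidosis episode, the localized acidosis exacerbation.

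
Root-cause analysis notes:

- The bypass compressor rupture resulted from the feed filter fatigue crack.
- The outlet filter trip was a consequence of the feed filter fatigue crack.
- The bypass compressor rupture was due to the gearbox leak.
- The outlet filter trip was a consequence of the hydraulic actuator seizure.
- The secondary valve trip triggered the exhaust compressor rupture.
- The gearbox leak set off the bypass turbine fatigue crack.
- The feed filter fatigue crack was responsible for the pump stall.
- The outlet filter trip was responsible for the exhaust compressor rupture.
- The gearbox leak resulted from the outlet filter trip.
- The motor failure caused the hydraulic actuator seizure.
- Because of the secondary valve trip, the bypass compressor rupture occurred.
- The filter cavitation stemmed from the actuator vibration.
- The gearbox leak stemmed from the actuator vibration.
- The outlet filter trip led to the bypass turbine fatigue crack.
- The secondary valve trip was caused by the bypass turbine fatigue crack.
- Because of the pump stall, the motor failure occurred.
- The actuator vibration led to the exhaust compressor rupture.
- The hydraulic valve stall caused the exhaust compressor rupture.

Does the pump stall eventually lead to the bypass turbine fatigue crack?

There is a causal chain: the pump stall → the motor failure → the hydraulic actuator seizure → the outlet filter trip → the bypass turbine fatigue crack.

Yes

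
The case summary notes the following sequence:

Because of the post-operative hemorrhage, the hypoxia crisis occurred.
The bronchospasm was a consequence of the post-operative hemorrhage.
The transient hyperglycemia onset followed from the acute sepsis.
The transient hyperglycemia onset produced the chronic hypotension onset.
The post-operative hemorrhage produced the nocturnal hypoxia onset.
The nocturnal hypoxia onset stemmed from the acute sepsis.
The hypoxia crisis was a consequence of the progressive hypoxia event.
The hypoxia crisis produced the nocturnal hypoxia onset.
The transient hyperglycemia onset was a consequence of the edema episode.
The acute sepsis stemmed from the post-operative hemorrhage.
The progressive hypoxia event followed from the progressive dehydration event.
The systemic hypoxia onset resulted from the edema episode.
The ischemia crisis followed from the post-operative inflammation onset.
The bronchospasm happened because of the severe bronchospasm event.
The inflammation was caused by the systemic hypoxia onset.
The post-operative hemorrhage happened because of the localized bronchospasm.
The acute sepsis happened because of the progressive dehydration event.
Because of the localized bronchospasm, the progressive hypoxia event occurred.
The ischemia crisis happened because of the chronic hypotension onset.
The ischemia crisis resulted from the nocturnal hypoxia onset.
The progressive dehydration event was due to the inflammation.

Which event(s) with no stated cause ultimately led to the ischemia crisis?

the edema episode, the localized bronchospasm, the post-operative inflammation onset

Tracing upstream from the ischemia crisis: the ischemia crisis ← the nocturnal hypoxia onset ← the post-operative hemorrhage ← the localized bronchospasm.
A separate upstream branch: the ischemia crisis ← the chronic hypotension onset ← the transient hyperglycemia onset ← the edema episode.
A separate upstream branch: the ischemia crisis ← the post-operative inflammation onset.
Each of those chain origins has no stated cause.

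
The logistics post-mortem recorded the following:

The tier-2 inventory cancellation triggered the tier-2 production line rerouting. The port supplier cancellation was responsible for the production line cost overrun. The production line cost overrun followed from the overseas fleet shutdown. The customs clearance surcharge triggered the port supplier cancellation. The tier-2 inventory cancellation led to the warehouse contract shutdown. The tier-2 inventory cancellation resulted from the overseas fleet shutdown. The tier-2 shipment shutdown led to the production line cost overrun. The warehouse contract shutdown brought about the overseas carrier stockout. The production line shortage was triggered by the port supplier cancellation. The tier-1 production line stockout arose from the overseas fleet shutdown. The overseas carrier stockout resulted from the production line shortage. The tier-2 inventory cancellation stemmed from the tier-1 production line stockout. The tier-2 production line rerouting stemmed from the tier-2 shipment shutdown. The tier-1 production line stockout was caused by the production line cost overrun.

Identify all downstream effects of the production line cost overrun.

Direct effects: the tier-1 production line stockout.
2 steps out: the tier-2 inventory cancellation.
3 steps out: the warehouse contract shutdown, the tier-2 production line rerouting.
4 steps out: the overseas carrier stockout.
Not reachable from it: the tier-2 shipment shutdown, the customs clearance surcharge, the port supplier cancellation, the overseas fleet shutdown, the production line shortage.

the overseas carrier stockout, the tier-1 production line stockout, the tier-2 inventory cancellation, the tier-2 production line rerouting, the warehouse contract shutdown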